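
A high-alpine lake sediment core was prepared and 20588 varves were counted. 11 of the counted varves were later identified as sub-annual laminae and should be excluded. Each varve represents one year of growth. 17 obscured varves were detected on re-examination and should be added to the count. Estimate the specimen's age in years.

Adjusted count: 20588 − 11 + 17 = 20594 varves.
At one varve per year, that is 20594 years.

20594 yr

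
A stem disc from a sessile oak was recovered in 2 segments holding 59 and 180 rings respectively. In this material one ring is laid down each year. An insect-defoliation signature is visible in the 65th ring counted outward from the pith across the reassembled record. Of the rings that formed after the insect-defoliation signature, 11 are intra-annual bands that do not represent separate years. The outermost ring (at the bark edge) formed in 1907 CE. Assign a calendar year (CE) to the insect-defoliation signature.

Total rings = 59 + 180 = 239.
The insect-defoliation signature sits at ring 65 from the pith, so 239 − 65 = 174 rings formed after it.
Excluding 11 false rings: 174 − 11 = 163.
The ring at the bark edge is 1907 CE, so the insect-defoliation signature dates to 1907 − 163 = 1744 CE.

1744 CE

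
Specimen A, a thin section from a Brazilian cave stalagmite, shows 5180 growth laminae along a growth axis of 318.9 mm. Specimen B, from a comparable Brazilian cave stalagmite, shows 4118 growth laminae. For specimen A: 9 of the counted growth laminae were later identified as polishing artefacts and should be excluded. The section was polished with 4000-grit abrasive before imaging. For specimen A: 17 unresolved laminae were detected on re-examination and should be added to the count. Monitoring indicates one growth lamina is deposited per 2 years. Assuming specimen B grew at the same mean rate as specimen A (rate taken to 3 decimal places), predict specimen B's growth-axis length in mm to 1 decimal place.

255.3 mm

Specimen A: true growth lamina count = 5180 − 9 + 17 = 5188.
Specimen A: multiplying by 2 years per growth lamina: 5188 × 2 = 10376 years.
A: 318.9 mm over 10376 years gives 318.9 / 10376 ≈ 0.031 mm per year.
Specimen B: multiplying by 2 years per growth lamina: 4118 × 2 = 8236 years. B's length ≈ 0.031 × 8236 = 255.3 mm.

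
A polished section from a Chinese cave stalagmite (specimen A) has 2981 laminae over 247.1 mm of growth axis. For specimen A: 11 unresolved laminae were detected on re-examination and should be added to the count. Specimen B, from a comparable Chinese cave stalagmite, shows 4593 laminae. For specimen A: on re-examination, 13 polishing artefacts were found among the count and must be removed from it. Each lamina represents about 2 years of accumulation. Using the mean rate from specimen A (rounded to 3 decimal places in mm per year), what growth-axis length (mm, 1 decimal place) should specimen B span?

Specimen A: adjusted count: 2981 − 13 + 11 = 2979 laminae.
Specimen A: at 2 years per lamina, 2979 × 2 = 5958 years.
A: 247.1 mm over 5958 years gives 247.1 / 5958 ≈ 0.041 mm per year.
Specimen B: 4593 laminae at 2 years each span 4593 × 2 = 9186 years. B's length ≈ 0.041 × 9186 = 376.6 mm.

376.6 mm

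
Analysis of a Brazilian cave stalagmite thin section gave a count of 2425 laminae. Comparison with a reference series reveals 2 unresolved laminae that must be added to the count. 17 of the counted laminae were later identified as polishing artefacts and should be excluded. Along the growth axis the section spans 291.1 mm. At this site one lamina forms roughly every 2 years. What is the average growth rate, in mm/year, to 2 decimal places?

0.06 mm/year

After corrections the count is 2425 − 17 + 2 = 2410 laminae.
Multiplying by 2 years per lamina: 2410 × 2 = 4820 years.
Extension rate ≈ 291.1 / 4820 = 0.06 mm/year.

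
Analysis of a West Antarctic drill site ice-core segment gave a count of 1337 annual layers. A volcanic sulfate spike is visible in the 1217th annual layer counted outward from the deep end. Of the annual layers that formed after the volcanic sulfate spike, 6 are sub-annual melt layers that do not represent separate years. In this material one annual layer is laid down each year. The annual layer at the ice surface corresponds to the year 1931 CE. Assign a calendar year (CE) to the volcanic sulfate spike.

The volcanic sulfate spike sits at annual layer 1217 from the deep end, so 1337 − 1217 = 120 annual layers formed after it.
120 − 6 false = 114 true annual layers after the volcanic sulfate spike.
1931 − 114 = 1817 CE.

1817 CE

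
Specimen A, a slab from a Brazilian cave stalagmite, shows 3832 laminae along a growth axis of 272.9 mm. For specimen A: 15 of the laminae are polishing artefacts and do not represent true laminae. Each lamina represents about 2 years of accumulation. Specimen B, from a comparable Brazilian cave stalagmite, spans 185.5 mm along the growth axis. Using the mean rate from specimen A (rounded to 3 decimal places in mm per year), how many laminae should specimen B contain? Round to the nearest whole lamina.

2576 laminae

Specimen A: adjusted count: 3832 − 15 = 3817 laminae.
Specimen A: 3817 laminae at 2 years each span 3817 × 2 = 7634 years.
A: Extension rate ≈ 272.9 / 7634 = 0.036 mm per year.
Specimen B: 185.5 mm / 0.036 mm per year = 5152.78 years; at 2 years per lamina that is 5152.78 / 2 ≈ 2576 laminae.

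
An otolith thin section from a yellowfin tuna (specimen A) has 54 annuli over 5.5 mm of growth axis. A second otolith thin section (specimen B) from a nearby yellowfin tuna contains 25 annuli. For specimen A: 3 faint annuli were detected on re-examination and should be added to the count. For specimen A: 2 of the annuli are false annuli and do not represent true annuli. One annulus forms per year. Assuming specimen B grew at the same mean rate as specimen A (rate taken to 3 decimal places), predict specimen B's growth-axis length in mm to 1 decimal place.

2.5 mm

Specimen A: correcting the raw count gives 54 − 2 + 3 = 55 true annuli.
A: Mean rate = 5.5 mm / 55 years ≈ 0.100 mm/year.
For B, 0.100 mm/year × 25 years = 2.5 mm.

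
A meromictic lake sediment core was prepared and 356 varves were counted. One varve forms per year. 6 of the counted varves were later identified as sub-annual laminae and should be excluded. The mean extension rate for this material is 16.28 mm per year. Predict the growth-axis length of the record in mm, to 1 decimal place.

5698.0 mm

Adjusted count: 356 − 6 = 350 varves.
Length ≈ 16.28 × 350 = 5698.0 mm.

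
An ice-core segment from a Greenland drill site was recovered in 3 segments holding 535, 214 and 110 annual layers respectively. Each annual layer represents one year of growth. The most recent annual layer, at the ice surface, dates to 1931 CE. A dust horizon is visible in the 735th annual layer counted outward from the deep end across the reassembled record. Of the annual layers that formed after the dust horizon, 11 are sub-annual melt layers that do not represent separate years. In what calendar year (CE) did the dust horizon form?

Total annual layers = 535 + 214 + 110 = 859.
The dust horizon sits at annual layer 735 from the deep end, so 859 − 735 = 124 annual layers formed after it.
Excluding 11 false annual layers: 124 − 11 = 113.
1931 − 113 = 1818 CE.

1818 CE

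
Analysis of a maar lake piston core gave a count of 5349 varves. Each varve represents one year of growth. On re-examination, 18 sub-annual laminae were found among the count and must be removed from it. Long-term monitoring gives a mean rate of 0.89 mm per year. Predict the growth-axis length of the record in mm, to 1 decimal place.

Correcting the raw count gives 5349 − 18 = 5331 true varves.
Length ≈ 0.89 × 5331 = 4744.6 mm.

4744.6 mm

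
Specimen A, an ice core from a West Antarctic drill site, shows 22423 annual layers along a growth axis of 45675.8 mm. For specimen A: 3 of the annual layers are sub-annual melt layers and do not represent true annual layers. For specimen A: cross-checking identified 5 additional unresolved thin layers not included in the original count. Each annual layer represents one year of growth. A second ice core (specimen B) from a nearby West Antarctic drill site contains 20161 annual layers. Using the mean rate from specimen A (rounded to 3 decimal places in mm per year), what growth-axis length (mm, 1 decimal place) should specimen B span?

Specimen A: true annual layer count = 22423 − 3 + 5 = 22425.
A: Mean rate = 45675.8 mm / 22425 years ≈ 2.037 mm per year.
For B, 2.037 mm/year × 20161 years = 41068.0 mm.

41068.0 mm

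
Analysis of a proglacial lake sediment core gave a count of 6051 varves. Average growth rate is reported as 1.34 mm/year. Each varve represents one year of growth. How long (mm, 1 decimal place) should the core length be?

8108.3 mm

The record spans 6051 years at 1.34 mm per year.
Length ≈ 1.34 × 6051 = 8108.3 mm.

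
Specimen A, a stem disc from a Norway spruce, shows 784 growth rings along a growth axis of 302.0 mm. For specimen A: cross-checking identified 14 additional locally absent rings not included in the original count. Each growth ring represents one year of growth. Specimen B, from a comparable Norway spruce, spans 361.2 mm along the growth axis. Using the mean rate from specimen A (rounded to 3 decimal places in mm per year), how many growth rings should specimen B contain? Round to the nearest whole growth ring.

956 growth rings

Specimen A: true growth ring count = 784 + 14 = 798.
A: Mean rate = 302.0 mm / 798 years ≈ 0.378 mm per year.
B spans 361.2 / 0.378 = 955.56 years ≈ 956 growth rings.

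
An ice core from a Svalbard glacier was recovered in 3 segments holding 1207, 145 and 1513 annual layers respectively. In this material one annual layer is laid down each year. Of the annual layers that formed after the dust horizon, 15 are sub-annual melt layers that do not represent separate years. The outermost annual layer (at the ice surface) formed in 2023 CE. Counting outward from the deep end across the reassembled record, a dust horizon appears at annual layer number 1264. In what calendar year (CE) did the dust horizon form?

Total annual layers = 1207 + 145 + 1513 = 2865.
Between annual layer 1264 and the ice surface there are 2865 − 1264 = 1601 annual layers.
Removing the 15 false annual layers leaves 1601 − 15 = 1586 true annual layers beyond the dust horizon.
The annual layer at the ice surface is 2023 CE, so the dust horizon dates to 2023 − 1586 = 437 CE.

437 CE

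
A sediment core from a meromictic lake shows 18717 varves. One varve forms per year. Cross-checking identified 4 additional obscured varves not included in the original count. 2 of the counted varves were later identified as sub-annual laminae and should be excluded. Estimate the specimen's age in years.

18719 yr

Correcting the raw count gives 18717 − 2 + 4 = 18719 true varves.
One varve per year makes the duration 18719 years.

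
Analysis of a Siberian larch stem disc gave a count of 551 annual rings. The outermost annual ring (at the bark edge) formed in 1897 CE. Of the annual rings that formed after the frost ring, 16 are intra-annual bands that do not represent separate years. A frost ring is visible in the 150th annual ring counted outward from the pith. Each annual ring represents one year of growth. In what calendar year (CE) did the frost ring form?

1512 CE

551 − 150 = 401 annual rings lie beyond the frost ring toward the bark edge.
401 − 16 false = 385 true annual rings after the frost ring.
The annual ring at the bark edge is 1897 CE, so the frost ring dates to 1897 − 385 = 1512 CE.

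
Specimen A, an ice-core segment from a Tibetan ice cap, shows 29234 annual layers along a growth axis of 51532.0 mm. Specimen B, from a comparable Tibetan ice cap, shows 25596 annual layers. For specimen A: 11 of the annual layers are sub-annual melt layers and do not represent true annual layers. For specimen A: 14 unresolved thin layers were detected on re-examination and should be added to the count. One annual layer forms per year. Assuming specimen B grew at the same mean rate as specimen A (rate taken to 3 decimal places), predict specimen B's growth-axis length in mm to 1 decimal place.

Specimen A: adjusted count: 29234 − 11 + 14 = 29237 annual layers.
A: 51532.0 mm over 29237 years gives 51532.0 / 29237 ≈ 1.763 mm/year.
For B, 1.763 mm/year × 25596 years = 45125.7 mm.

45125.7 mm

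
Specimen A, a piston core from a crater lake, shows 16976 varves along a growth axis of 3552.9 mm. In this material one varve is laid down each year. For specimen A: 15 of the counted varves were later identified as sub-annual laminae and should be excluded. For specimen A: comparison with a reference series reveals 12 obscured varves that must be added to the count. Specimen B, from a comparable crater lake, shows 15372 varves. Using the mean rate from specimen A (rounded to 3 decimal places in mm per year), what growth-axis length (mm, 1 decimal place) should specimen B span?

3212.7 mm

Specimen A: after corrections the count is 16976 − 15 + 12 = 16973 varves.
A: 3552.9 mm over 16973 years gives 3552.9 / 16973 ≈ 0.209 mm/yr.
For B, 0.209 mm/year × 15372 years = 3212.7 mm.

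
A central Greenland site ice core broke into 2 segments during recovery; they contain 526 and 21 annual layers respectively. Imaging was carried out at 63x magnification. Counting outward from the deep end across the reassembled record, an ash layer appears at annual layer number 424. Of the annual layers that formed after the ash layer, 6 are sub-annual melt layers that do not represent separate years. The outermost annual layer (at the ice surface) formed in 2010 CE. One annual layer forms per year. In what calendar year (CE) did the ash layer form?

Total annual layers = 526 + 21 = 547.
Between annual layer 424 and the ice surface there are 547 − 424 = 123 annual layers.
Excluding 6 false annual layers: 123 − 6 = 117.
2010 − 117 = 1893 CE.

1893 CE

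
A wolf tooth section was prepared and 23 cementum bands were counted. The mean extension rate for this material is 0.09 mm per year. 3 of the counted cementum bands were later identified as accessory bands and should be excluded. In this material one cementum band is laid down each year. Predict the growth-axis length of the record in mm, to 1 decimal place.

1.8 mm

After corrections the count is 23 − 3 = 20 cementum bands.
20 years at 0.09 mm/year gives 0.09 × 20 = 1.8 mm.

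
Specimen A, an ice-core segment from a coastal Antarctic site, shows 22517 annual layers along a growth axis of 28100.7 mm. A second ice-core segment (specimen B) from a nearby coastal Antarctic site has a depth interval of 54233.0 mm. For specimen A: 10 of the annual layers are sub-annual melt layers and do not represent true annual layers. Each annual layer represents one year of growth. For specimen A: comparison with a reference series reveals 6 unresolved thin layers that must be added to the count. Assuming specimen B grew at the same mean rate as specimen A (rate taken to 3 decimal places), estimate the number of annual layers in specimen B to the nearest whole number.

43456 annual layers

Specimen A: true annual layer count = 22517 − 10 + 6 = 22513.
A: Mean rate = 28100.7 mm / 22513 years ≈ 1.248 mm/yr.
For B, 54233.0 / 1.248 = 43455.93 years ≈ 43456 annual layers.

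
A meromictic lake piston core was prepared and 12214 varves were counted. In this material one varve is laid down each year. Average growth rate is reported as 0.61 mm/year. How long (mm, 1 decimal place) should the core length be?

7450.5 mm

The record spans 12214 years at 0.61 mm per year.
Length ≈ 0.61 × 12214 = 7450.5 mm.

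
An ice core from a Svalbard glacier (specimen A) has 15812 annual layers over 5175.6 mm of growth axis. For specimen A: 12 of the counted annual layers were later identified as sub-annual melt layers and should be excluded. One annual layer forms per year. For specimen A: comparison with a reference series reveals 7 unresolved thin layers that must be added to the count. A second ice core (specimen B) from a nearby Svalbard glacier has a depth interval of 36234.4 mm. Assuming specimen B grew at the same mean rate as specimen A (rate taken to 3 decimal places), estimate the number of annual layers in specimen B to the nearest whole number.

Specimen A: correcting the raw count gives 15812 − 12 + 7 = 15807 true annual layers.
A: Extension rate ≈ 5175.6 / 15807 = 0.327 mm/yr.
B spans 36234.4 / 0.327 = 110808.56 years ≈ 110809 annual layers.

110809 annual layers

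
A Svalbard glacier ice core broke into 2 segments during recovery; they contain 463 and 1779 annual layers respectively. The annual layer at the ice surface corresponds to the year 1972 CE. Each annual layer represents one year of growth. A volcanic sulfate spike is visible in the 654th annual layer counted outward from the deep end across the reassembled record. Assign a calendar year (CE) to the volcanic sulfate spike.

Total annual layers = 463 + 1779 = 2242.
The volcanic sulfate spike sits at annual layer 654 from the deep end, so 2242 − 654 = 1588 annual layers formed after it.
The annual layer at the ice surface is 1972 CE, so the volcanic sulfate spike dates to 1972 − 1588 = 384 CE.

384 CE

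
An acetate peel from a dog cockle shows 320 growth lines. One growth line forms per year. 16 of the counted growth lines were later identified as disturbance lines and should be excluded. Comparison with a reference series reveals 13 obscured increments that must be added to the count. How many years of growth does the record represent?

317 years

Adjusted count: 320 − 16 + 13 = 317 growth lines.
With a one-to-one growth line periodicity this is 317 years.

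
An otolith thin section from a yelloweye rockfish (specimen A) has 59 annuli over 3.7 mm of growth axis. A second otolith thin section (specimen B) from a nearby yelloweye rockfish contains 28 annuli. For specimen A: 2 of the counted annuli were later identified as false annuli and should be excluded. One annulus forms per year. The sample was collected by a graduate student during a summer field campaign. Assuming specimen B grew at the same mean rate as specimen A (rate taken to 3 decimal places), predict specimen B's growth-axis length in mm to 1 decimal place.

Specimen A: true annulus count = 59 − 2 = 57.
A: Mean rate = 3.7 mm / 57 years ≈ 0.065 mm per year.
Length of B = 0.065 × 28 = 1.8 mm.

1.8 mm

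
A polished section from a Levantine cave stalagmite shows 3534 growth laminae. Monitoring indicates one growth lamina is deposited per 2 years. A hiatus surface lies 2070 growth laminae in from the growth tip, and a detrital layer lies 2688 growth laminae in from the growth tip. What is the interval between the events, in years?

2688 − 2070 = 618 growth laminae lie between the two events.
At 2 years per growth lamina, 618 × 2 = 1236 years.

1236 yr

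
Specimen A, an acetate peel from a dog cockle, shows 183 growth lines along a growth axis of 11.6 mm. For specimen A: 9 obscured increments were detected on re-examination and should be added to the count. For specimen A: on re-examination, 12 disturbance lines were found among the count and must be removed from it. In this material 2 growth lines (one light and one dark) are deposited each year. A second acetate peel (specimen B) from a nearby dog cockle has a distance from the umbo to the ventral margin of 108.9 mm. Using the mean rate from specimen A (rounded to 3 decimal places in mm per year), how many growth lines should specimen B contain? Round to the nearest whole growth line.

Specimen A: adjusted count: 183 − 12 + 9 = 180 growth lines.
Specimen A: 180 growth lines at 2 per year is 180 / 2 = 90 years.
A: Extension rate ≈ 11.6 / 90 = 0.129 mm per year.
For B, 108.9 / 0.129 = 844.19 years; at 2 growth lines per year that is 844.19 × 2 ≈ 1688 growth lines.

1688 growth lines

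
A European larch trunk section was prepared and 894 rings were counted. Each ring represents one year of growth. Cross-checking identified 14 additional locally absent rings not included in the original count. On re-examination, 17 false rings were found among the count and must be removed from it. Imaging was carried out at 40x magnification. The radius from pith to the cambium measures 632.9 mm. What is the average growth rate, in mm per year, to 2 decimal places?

0.71 mm per year

True ring count = 894 − 17 + 14 = 891.
Mean rate = 632.9 mm / 891 years ≈ 0.71 mm per year.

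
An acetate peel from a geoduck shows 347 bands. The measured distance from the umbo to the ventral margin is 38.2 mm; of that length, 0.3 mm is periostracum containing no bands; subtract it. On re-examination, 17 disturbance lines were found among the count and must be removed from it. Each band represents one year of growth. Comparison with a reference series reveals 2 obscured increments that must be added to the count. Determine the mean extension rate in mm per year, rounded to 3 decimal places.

0.114 mm per year

True band count = 347 − 17 + 2 = 332.
The growth record spans 38.2 − 0.3 = 37.9 mm.
Mean rate = 37.9 mm / 332 years ≈ 0.114 mm per year.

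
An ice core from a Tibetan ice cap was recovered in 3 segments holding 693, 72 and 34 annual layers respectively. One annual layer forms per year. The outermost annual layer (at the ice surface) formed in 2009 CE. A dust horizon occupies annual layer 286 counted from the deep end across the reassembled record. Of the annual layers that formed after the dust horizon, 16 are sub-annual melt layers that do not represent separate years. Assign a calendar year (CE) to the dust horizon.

1512 CE

Total annual layers = 693 + 72 + 34 = 799.
The dust horizon sits at annual layer 286 from the deep end, so 799 − 286 = 513 annual layers formed after it.
Excluding 16 false annual layers: 513 − 16 = 497.
The annual layer at the ice surface is 2009 CE, so the dust horizon dates to 2009 − 497 = 1512 CE.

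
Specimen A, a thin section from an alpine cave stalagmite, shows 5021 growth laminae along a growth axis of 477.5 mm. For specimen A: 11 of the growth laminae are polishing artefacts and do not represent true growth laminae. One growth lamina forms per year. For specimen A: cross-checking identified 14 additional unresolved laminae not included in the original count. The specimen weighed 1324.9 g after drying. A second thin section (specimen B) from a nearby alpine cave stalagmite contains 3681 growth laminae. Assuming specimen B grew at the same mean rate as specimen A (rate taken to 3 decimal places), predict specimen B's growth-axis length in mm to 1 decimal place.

Specimen A: adjusted count: 5021 − 11 + 14 = 5024 growth laminae.
A: Extension rate ≈ 477.5 / 5024 = 0.095 mm/year.
B's length ≈ 0.095 × 3681 = 349.7 mm.

349.7 mm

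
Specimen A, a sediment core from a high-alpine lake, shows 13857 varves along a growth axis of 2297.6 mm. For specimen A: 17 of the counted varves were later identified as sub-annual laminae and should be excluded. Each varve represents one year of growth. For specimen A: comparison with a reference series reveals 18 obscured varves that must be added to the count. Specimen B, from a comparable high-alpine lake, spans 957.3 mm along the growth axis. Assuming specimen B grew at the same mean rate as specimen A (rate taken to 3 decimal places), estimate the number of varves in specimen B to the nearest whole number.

5767 varves

Specimen A: true varve count = 13857 − 17 + 18 = 13858.
A: Extension rate ≈ 2297.6 / 13858 = 0.166 mm per year.
Specimen B: 957.3 mm / 0.166 mm per year = 5766.87 years ≈ 5767 varves.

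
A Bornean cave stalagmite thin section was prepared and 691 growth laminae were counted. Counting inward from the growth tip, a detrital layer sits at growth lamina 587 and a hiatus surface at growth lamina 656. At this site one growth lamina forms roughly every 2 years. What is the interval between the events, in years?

138 years

656 − 587 = 69 growth laminae lie between the two events.
69 growth laminae at 2 years each span 69 × 2 = 138 years.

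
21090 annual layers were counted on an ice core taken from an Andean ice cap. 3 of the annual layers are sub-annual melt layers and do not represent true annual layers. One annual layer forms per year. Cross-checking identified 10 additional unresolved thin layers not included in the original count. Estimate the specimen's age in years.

Correcting the raw count gives 21090 − 3 + 10 = 21097 true annual layers.
One annual layer per year makes the duration 21097 years.

21097 years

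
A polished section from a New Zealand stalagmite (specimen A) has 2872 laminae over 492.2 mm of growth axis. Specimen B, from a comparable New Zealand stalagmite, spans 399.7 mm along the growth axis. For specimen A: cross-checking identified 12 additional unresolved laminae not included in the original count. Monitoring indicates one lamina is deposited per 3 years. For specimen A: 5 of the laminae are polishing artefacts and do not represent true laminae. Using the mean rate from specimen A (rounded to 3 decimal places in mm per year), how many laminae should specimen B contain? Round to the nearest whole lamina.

Specimen A: true lamina count = 2872 − 5 + 12 = 2879.
Specimen A: at 3 years per lamina, 2879 × 3 = 8637 years.
A: 492.2 mm over 8637 years gives 492.2 / 8637 ≈ 0.057 mm per year.
For B, 399.7 / 0.057 = 7012.28 years; at 3 years per lamina that is 7012.28 / 3 ≈ 2337 laminae.

2337 laminae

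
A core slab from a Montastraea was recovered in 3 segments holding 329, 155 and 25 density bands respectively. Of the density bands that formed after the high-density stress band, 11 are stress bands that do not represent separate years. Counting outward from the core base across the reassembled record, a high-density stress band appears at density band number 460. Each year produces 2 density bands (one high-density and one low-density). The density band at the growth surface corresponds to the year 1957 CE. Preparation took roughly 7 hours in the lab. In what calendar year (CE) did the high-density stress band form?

1938 CE

Total density bands = 329 + 155 + 25 = 509.
The high-density stress band sits at density band 460 from the core base, so 509 − 460 = 49 density bands formed after it.
Removing the 11 false density bands leaves 49 − 11 = 38 true density bands beyond the high-density stress band.
Dividing by 2 density bands per year: 38 / 2 = 19 years.
The density band at the growth surface is 1957 CE, so the high-density stress band dates to 1957 − 19 = 1938 CE.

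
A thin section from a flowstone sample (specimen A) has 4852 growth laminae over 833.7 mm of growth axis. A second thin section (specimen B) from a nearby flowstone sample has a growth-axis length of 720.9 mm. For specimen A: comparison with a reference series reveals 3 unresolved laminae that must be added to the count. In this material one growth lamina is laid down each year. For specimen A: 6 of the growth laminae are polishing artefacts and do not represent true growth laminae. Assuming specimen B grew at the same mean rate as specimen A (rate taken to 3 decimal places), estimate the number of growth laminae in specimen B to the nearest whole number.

4191 growth laminae

Specimen A: correcting the raw count gives 4852 − 6 + 3 = 4849 true growth laminae.
A: Mean rate = 833.7 mm / 4849 years ≈ 0.172 mm/year.
Specimen B: 720.9 mm / 0.172 mm per year = 4191.28 years ≈ 4191 growth laminae.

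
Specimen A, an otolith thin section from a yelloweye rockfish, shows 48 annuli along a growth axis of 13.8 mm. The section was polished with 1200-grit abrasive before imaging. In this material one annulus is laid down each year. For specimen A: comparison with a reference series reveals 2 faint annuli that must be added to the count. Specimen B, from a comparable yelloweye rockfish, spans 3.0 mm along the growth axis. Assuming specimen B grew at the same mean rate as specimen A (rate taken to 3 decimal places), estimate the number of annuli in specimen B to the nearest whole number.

11 annuli

Specimen A: after corrections the count is 48 + 2 = 50 annuli.
A: 13.8 mm over 50 years gives 13.8 / 50 ≈ 0.276 mm/year.
For B, 3.0 / 0.276 = 10.87 years ≈ 11 annuli.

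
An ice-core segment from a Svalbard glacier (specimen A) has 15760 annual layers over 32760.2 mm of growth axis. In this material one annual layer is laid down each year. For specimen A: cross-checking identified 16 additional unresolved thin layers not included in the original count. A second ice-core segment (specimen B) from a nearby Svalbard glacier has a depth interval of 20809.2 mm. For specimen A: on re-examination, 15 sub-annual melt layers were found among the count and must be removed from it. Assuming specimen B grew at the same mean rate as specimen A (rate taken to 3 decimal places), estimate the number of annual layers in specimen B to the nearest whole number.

Specimen A: after corrections the count is 15760 − 15 + 16 = 15761 annual layers.
A: 32760.2 mm over 15761 years gives 32760.2 / 15761 ≈ 2.079 mm/yr.
B spans 20809.2 / 2.079 = 10009.24 years ≈ 10009 annual layers.

10009 annual layers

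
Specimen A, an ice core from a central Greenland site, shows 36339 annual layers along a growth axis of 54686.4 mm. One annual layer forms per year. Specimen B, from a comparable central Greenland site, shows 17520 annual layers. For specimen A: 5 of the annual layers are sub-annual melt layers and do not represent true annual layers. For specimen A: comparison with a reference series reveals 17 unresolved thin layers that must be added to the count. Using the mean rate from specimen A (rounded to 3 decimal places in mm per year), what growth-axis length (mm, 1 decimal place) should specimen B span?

26350.1 mm

Specimen A: adjusted count: 36339 − 5 + 17 = 36351 annual layers.
A: Extension rate ≈ 54686.4 / 36351 = 1.504 mm/year.
Length of B = 1.504 × 17520 = 26350.1 mm.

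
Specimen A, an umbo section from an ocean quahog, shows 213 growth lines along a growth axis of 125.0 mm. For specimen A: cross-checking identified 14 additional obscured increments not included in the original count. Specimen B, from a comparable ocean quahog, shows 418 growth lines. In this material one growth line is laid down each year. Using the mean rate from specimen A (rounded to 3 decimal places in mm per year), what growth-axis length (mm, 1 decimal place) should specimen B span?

230.3 mm

Specimen A: adjusted count: 213 + 14 = 227 growth lines.
A: 125.0 mm over 227 years gives 125.0 / 227 ≈ 0.551 mm/yr.
For B, 0.551 mm/year × 418 years = 230.3 mm.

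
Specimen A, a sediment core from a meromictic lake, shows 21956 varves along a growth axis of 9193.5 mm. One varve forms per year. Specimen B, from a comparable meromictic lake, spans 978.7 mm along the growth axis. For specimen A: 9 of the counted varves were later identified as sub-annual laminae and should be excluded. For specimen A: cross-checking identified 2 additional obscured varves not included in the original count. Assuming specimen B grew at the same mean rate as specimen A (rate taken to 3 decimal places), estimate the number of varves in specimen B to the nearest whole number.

Specimen A: true varve count = 21956 − 9 + 2 = 21949.
A: Mean rate = 9193.5 mm / 21949 years ≈ 0.419 mm/year.
Specimen B: 978.7 mm / 0.419 mm per year = 2335.80 years ≈ 2336 varves.

2336 varves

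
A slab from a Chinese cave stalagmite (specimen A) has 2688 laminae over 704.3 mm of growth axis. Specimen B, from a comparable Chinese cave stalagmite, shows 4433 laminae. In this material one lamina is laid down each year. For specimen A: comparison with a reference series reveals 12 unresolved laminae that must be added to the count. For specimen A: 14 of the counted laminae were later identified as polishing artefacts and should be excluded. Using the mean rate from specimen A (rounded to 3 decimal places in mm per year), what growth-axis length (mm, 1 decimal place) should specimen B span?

Specimen A: adjusted count: 2688 − 14 + 12 = 2686 laminae.
A: Extension rate ≈ 704.3 / 2686 = 0.262 mm/year.
Length of B = 0.262 × 4433 = 1161.4 mm.

1161.4 mm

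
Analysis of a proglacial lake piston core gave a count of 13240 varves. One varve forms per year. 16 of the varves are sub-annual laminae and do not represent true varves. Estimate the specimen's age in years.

After corrections the count is 13240 − 16 = 13224 varves.
With a one-to-one varve periodicity this is 13224 years.

13224 years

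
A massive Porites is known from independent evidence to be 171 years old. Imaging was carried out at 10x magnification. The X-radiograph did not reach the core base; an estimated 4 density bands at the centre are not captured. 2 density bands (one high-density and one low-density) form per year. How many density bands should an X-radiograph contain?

171 years at 2 density bands per year gives 171 × 2 = 342 density bands.
Subtracting the 4 density bands not captured gives 342 − 4 = 338 density bands in the record.

338 density bands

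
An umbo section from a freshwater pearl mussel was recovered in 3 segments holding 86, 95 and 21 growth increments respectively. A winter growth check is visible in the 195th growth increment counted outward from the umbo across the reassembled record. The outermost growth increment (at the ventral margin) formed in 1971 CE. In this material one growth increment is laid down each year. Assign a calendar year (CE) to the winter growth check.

1964 CE

Total growth increments = 86 + 95 + 21 = 202.
Between growth increment 195 and the ventral margin there are 202 − 195 = 7 growth increments.
1971 − 7 = 1964 CE.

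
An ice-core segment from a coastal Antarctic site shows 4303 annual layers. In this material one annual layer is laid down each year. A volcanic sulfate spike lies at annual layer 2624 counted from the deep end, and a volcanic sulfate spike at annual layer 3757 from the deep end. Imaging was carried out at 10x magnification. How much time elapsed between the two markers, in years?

Separation: 3757 − 2624 = 1133 annual layers.
That is 1133 years at one annual layer per year.

1133 years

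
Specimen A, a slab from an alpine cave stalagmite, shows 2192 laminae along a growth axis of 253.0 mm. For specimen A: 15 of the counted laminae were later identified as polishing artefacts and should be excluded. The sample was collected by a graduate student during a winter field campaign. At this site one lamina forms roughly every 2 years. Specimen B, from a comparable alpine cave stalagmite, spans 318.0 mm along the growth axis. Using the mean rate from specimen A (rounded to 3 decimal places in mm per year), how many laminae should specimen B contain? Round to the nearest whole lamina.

2741 laminae

Specimen A: correcting the raw count gives 2192 − 15 = 2177 true laminae.
Specimen A: at 2 years per lamina, 2177 × 2 = 4354 years.
A: 253.0 mm over 4354 years gives 253.0 / 4354 ≈ 0.058 mm/yr.
Specimen B: 318.0 mm / 0.058 mm per year = 5482.76 years; at 2 years per lamina that is 5482.76 / 2 ≈ 2741 laminae.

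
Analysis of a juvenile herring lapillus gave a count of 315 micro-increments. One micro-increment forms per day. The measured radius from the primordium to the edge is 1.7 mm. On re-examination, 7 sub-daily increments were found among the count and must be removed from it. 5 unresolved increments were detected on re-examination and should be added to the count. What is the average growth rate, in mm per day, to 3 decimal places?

Adjusted count: 315 − 7 + 5 = 313 micro-increments.
Mean rate = 1.7 mm / 313 days ≈ 0.005 mm per day.

0.005 mm per day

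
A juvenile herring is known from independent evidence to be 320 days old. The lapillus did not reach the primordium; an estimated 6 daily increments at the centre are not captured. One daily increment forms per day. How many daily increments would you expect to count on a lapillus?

314 daily increments

At one daily increment per day, 320 days correspond to 320 daily increments.
Less the 6 uncaptured daily increments: 320 − 6 = 314.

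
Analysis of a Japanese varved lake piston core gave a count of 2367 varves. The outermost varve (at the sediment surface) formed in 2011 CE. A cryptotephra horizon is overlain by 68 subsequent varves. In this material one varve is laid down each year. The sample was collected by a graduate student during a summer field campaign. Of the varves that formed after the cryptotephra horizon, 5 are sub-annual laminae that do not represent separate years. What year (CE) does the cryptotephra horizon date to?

68 varves post-date the cryptotephra horizon.
68 − 5 false = 63 true varves after the cryptotephra horizon.
Counting back 63 years from 2011 CE places the cryptotephra horizon in 2011 − 63 = 1948 CE.

1948 CE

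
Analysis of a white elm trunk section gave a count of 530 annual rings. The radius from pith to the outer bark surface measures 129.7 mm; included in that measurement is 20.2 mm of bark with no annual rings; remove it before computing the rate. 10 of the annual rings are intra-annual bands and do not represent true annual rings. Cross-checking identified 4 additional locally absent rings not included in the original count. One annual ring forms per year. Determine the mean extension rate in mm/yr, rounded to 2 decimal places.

True annual ring count = 530 − 10 + 4 = 524.
Removing the 20.2 mm offcut leaves 129.7 − 20.2 = 109.5 mm.
Mean rate = 109.5 mm / 524 years ≈ 0.21 mm/yr.

0.21 mm/yr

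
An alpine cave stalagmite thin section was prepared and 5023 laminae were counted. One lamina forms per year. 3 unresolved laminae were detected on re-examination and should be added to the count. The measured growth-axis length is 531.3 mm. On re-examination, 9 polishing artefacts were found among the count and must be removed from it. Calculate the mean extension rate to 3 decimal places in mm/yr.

0.106 mm/yr

After corrections the count is 5023 − 9 + 3 = 5017 laminae.
531.3 mm over 5017 years gives 531.3 / 5017 ≈ 0.106 mm/yr.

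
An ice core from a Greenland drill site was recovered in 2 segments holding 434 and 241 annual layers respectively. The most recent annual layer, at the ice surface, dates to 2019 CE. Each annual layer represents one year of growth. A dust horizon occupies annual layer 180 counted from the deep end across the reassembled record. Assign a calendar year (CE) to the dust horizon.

1524 CE

Total annual layers = 434 + 241 = 675.
Between annual layer 180 and the ice surface there are 675 − 180 = 495 annual layers.
Counting back 495 years from 2019 CE places the dust horizon in 2019 − 495 = 1524 CE.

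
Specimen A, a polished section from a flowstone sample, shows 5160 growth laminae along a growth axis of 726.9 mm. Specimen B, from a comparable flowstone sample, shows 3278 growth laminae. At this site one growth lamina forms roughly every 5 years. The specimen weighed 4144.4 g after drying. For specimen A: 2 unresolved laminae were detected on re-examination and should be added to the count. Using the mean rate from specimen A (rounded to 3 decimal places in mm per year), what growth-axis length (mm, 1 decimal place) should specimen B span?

Specimen A: true growth lamina count = 5160 + 2 = 5162.
Specimen A: at 5 years per growth lamina, 5162 × 5 = 25810 years.
A: 726.9 mm over 25810 years gives 726.9 / 25810 ≈ 0.028 mm per year.
Specimen B: at 5 years per growth lamina, 3278 × 5 = 16390 years. For B, 0.028 mm/year × 16390 years = 458.9 mm.

458.9 mm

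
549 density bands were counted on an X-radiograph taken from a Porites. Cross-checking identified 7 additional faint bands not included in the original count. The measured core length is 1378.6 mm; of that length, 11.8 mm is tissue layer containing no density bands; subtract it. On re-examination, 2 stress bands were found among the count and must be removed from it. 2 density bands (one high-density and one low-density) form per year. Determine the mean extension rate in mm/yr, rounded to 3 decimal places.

Correcting the raw count gives 549 − 2 + 7 = 554 true density bands.
With 2 density bands per year, 554 / 2 = 277 years.
Removing the 11.8 mm offcut leaves 1378.6 − 11.8 = 1366.8 mm.
1366.8 mm over 277 years gives 1366.8 / 277 ≈ 4.934 mm/yr.

4.934 mm/yr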